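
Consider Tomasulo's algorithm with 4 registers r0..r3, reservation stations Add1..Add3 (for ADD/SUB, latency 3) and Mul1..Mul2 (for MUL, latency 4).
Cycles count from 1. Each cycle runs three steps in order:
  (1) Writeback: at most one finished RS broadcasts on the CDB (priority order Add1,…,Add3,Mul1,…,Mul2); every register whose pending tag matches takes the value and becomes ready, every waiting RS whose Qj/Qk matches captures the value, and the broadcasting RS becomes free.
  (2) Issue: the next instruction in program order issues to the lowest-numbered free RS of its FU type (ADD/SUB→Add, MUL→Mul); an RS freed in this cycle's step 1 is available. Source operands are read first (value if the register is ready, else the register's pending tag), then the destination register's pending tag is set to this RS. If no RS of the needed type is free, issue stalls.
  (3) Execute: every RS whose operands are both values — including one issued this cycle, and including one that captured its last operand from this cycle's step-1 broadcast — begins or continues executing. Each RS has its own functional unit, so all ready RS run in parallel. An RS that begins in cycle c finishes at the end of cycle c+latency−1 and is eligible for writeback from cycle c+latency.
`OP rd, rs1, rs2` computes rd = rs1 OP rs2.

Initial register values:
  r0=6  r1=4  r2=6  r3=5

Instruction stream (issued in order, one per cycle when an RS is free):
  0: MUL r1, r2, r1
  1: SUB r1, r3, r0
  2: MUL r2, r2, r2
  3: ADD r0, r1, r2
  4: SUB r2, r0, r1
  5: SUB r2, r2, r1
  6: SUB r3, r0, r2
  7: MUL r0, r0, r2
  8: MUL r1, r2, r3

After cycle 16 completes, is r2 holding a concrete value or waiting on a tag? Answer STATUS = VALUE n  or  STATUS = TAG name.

STATUS = VALUE 37

cycle 1: issue MUL r1<-Mul1 // r0:6,r1:Mul1,r2:6,r3:5
cycle 2: issue SUB r1<-Add1 // r0:6,r1:Add1,r2:6,r3:5
cycle 3: issue MUL r2<-Mul2 // r0:6,r1:Add1,r2:Mul2,r3:5
cycle 4: issue ADD r0<-Add2 // r0:Add2,r1:Add1,r2:Mul2,r3:5
cycle 5: CDB Add1=-1; issue SUB r2<-Add1 // r0:Add2,r1:-1,r2:Add1,r3:5
cycle 6: CDB Mul1=24; issue SUB r2<-Add3 // r0:Add2,r1:-1,r2:Add3,r3:5
cycle 7: CDB Mul2=36; stall // r0:Add2,r1:-1,r2:Add3,r3:5
cycle 8: stall // r0:Add2,r1:-1,r2:Add3,r3:5
cycle 9: stall // r0:Add2,r1:-1,r2:Add3,r3:5
cycle 10: CDB Add2=35; issue SUB r3<-Add2 // r0:35,r1:-1,r2:Add3,r3:Add2
cycle 11: issue MUL r0<-Mul1 // r0:Mul1,r1:-1,r2:Add3,r3:Add2
cycle 12: issue MUL r1<-Mul2 // r0:Mul1,r1:Mul2,r2:Add3,r3:Add2
cycle 13: CDB Add1=36 // r0:Mul1,r1:Mul2,r2:Add3,r3:Add2
cycle 14: - // r0:Mul1,r1:Mul2,r2:Add3,r3:Add2
cycle 15: - // r0:Mul1,r1:Mul2,r2:Add3,r3:Add2
cycle 16: CDB Add3=37 // r0:Mul1,r1:Mul2,r2:37,r3:Add2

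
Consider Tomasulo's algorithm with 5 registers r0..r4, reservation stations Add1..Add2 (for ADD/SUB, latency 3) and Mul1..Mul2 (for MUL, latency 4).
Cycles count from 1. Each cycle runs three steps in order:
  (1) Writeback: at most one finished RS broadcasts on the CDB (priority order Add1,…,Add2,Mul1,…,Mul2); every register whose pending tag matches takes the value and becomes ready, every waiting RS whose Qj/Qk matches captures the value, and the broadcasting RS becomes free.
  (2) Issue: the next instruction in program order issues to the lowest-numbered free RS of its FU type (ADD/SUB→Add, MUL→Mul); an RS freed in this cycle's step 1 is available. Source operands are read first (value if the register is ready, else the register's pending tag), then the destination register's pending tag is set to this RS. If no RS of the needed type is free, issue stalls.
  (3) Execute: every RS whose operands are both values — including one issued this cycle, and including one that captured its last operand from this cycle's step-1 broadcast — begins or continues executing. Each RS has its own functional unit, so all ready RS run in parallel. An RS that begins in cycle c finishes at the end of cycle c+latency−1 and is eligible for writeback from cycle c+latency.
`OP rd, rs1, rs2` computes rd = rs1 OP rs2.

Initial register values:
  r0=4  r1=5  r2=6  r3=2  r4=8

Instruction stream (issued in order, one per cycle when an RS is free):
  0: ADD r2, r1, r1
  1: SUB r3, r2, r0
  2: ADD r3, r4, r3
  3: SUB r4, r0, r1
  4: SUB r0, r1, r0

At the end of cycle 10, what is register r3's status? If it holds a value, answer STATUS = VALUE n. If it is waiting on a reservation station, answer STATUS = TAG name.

  c1: issue ADD r2<-Add1  regs: r0:4,r1:5,r2:Add1,r3:2,r4:8
  c2: issue SUB r3<-Add2  regs: r0:4,r1:5,r2:Add1,r3:Add2,r4:8
  c3: stall  regs: r0:4,r1:5,r2:Add1,r3:Add2,r4:8
  c4: CDB Add1=10; issue ADD r3<-Add1  regs: r0:4,r1:5,r2:10,r3:Add1,r4:8
  c5: stall  regs: r0:4,r1:5,r2:10,r3:Add1,r4:8
  c6: stall  regs: r0:4,r1:5,r2:10,r3:Add1,r4:8
  c7: CDB Add2=6; issue SUB r4<-Add2  regs: r0:4,r1:5,r2:10,r3:Add1,r4:Add2
  c8: stall  regs: r0:4,r1:5,r2:10,r3:Add1,r4:Add2
  c9: stall  regs: r0:4,r1:5,r2:10,r3:Add1,r4:Add2
  c10: CDB Add1=14; issue SUB r0<-Add1  regs: r0:Add1,r1:5,r2:10,r3:14,r4:Add2

STATUS = VALUE 14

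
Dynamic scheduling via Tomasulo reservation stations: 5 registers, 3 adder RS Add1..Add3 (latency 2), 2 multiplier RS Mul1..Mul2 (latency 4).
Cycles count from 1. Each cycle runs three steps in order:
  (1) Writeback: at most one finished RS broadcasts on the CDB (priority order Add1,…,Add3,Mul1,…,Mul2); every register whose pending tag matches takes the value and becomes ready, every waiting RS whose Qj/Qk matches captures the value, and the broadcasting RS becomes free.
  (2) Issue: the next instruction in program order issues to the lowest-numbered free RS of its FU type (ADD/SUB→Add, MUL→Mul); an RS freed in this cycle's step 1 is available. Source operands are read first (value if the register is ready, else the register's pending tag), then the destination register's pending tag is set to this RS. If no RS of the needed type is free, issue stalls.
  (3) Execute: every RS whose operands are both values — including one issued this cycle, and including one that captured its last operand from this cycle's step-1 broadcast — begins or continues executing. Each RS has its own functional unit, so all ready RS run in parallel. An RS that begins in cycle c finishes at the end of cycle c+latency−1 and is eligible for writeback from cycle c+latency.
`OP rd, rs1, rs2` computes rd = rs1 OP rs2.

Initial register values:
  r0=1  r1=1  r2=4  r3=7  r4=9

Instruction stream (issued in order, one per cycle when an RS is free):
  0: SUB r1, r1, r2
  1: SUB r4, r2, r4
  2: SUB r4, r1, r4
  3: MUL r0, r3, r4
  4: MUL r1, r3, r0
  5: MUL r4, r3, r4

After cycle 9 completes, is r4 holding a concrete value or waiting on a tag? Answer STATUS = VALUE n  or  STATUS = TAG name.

STATUS = VALUE 2

  c1: issue SUB r1<-Add1  regs: r0:1,r1:Add1,r2:4,r3:7,r4:9
  c2: issue SUB r4<-Add2  regs: r0:1,r1:Add1,r2:4,r3:7,r4:Add2
  c3: CDB Add1=-3; issue SUB r4<-Add1  regs: r0:1,r1:-3,r2:4,r3:7,r4:Add1
  c4: CDB Add2=-5; issue MUL r0<-Mul1  regs: r0:Mul1,r1:-3,r2:4,r3:7,r4:Add1
  c5: issue MUL r1<-Mul2  regs: r0:Mul1,r1:Mul2,r2:4,r3:7,r4:Add1
  c6: CDB Add1=2; stall  regs: r0:Mul1,r1:Mul2,r2:4,r3:7,r4:2
  c7: stall  regs: r0:Mul1,r1:Mul2,r2:4,r3:7,r4:2
  c8: stall  regs: r0:Mul1,r1:Mul2,r2:4,r3:7,r4:2
  c9: stall  regs: r0:Mul1,r1:Mul2,r2:4,r3:7,r4:2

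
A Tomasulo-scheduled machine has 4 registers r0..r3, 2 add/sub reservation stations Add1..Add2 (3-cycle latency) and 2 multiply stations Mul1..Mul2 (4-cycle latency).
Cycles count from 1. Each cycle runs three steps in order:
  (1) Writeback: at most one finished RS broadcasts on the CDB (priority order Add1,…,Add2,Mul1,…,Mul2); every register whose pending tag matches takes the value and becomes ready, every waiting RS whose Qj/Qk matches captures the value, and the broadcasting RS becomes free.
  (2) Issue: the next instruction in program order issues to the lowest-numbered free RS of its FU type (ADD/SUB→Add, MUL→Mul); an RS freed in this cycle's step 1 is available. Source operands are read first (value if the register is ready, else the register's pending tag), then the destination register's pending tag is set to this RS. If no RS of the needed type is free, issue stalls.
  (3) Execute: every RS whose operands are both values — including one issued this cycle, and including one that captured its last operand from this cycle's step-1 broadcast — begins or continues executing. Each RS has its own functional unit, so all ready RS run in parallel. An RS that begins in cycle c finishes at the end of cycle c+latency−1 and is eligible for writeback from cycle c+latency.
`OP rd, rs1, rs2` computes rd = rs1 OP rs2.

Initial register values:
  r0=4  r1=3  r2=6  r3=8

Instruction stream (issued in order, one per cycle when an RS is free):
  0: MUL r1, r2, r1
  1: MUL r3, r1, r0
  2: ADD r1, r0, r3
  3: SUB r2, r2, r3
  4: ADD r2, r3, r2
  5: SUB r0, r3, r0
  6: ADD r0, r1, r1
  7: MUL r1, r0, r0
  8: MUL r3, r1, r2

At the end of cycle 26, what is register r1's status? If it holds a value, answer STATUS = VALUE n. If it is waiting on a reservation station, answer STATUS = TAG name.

STATUS = VALUE 23104

  c1: issue MUL r1<-Mul1  regs: r0:4,r1:Mul1,r2:6,r3:8
  c2: issue MUL r3<-Mul2  regs: r0:4,r1:Mul1,r2:6,r3:Mul2
  c3: issue ADD r1<-Add1  regs: r0:4,r1:Add1,r2:6,r3:Mul2
  c4: issue SUB r2<-Add2  regs: r0:4,r1:Add1,r2:Add2,r3:Mul2
  c5: CDB Mul1=18; stall  regs: r0:4,r1:Add1,r2:Add2,r3:Mul2
  c6: stall  regs: r0:4,r1:Add1,r2:Add2,r3:Mul2
  c7: stall  regs: r0:4,r1:Add1,r2:Add2,r3:Mul2
  c8: stall  regs: r0:4,r1:Add1,r2:Add2,r3:Mul2
  c9: CDB Mul2=72; stall  regs: r0:4,r1:Add1,r2:Add2,r3:72
  c10: stall  regs: r0:4,r1:Add1,r2:Add2,r3:72
  c11: stall  regs: r0:4,r1:Add1,r2:Add2,r3:72
  c12: CDB Add1=76; issue ADD r2<-Add1  regs: r0:4,r1:76,r2:Add1,r3:72
  c13: CDB Add2=-66; issue SUB r0<-Add2  regs: r0:Add2,r1:76,r2:Add1,r3:72
  c14: stall  regs: r0:Add2,r1:76,r2:Add1,r3:72
  c15: stall  regs: r0:Add2,r1:76,r2:Add1,r3:72
  c16: CDB Add1=6; issue ADD r0<-Add1  regs: r0:Add1,r1:76,r2:6,r3:72
  c17: CDB Add2=68; issue MUL r1<-Mul1  regs: r0:Add1,r1:Mul1,r2:6,r3:72
  c18: issue MUL r3<-Mul2  regs: r0:Add1,r1:Mul1,r2:6,r3:Mul2
  c19: CDB Add1=152  regs: r0:152,r1:Mul1,r2:6,r3:Mul2
  c20: -  regs: r0:152,r1:Mul1,r2:6,r3:Mul2
  c21: -  regs: r0:152,r1:Mul1,r2:6,r3:Mul2
  c22: -  regs: r0:152,r1:Mul1,r2:6,r3:Mul2
  c23: CDB Mul1=23104  regs: r0:152,r1:23104,r2:6,r3:Mul2
  c24: -  regs: r0:152,r1:23104,r2:6,r3:Mul2
  c25: -  regs: r0:152,r1:23104,r2:6,r3:Mul2
  c26: -  regs: r0:152,r1:23104,r2:6,r3:Mul2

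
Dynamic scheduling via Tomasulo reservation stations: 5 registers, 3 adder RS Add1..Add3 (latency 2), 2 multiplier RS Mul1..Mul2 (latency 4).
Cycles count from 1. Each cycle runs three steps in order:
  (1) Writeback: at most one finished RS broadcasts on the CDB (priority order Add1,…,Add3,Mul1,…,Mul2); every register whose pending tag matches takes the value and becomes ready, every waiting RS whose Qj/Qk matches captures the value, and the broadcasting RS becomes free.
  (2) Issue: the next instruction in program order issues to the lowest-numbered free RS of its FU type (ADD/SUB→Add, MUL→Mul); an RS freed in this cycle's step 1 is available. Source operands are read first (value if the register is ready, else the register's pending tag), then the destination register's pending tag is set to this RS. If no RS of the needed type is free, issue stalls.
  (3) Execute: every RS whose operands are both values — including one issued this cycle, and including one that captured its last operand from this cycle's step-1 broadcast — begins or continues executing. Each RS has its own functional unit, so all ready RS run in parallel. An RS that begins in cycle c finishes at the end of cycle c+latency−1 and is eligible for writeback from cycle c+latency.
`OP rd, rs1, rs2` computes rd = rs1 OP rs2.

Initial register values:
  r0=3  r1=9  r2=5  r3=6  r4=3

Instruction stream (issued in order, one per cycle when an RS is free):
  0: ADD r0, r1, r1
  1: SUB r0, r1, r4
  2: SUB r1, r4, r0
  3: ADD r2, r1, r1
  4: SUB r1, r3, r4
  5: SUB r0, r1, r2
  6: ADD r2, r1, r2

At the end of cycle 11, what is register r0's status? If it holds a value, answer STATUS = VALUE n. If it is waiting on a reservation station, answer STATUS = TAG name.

cycle 1: issue ADD r0<-Add1 // r0:Add1,r1:9,r2:5,r3:6,r4:3
cycle 2: issue SUB r0<-Add2 // r0:Add2,r1:9,r2:5,r3:6,r4:3
cycle 3: CDB Add1=18; issue SUB r1<-Add1 // r0:Add2,r1:Add1,r2:5,r3:6,r4:3
cycle 4: CDB Add2=6; issue ADD r2<-Add2 // r0:6,r1:Add1,r2:Add2,r3:6,r4:3
cycle 5: issue SUB r1<-Add3 // r0:6,r1:Add3,r2:Add2,r3:6,r4:3
cycle 6: CDB Add1=-3; issue SUB r0<-Add1 // r0:Add1,r1:Add3,r2:Add2,r3:6,r4:3
cycle 7: CDB Add3=3; issue ADD r2<-Add3 // r0:Add1,r1:3,r2:Add3,r3:6,r4:3
cycle 8: CDB Add2=-6 // r0:Add1,r1:3,r2:Add3,r3:6,r4:3
cycle 9: - // r0:Add1,r1:3,r2:Add3,r3:6,r4:3
cycle 10: CDB Add1=9 // r0:9,r1:3,r2:Add3,r3:6,r4:3
cycle 11: CDB Add3=-3 // r0:9,r1:3,r2:-3,r3:6,r4:3

STATUS = VALUE 9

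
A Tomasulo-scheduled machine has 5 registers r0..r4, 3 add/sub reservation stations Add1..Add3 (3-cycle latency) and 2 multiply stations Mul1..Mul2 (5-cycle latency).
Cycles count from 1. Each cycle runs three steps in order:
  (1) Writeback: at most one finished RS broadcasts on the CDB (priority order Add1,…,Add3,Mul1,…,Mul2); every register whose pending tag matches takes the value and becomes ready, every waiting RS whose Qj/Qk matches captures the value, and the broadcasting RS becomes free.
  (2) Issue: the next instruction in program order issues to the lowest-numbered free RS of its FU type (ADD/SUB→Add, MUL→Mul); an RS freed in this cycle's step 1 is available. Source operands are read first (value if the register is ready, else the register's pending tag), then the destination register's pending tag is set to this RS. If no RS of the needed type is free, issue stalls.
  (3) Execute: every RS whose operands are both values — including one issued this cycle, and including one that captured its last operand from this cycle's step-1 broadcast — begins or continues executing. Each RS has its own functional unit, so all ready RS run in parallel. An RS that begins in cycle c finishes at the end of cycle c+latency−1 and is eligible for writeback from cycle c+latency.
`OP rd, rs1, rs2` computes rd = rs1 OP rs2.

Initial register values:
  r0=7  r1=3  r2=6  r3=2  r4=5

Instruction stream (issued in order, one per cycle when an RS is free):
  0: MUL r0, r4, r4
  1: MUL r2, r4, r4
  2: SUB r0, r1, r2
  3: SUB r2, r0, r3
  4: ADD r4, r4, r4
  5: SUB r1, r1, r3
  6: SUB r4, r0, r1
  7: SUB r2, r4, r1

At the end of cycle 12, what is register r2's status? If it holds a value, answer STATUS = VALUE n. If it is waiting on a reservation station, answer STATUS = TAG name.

STATUS = TAG Add3

cycle 1: issue MUL r0<-Mul1 // r0:Mul1,r1:3,r2:6,r3:2,r4:5
cycle 2: issue MUL r2<-Mul2 // r0:Mul1,r1:3,r2:Mul2,r3:2,r4:5
cycle 3: issue SUB r0<-Add1 // r0:Add1,r1:3,r2:Mul2,r3:2,r4:5
cycle 4: issue SUB r2<-Add2 // r0:Add1,r1:3,r2:Add2,r3:2,r4:5
cycle 5: issue ADD r4<-Add3 // r0:Add1,r1:3,r2:Add2,r3:2,r4:Add3
cycle 6: CDB Mul1=25; stall // r0:Add1,r1:3,r2:Add2,r3:2,r4:Add3
cycle 7: CDB Mul2=25; stall // r0:Add1,r1:3,r2:Add2,r3:2,r4:Add3
cycle 8: CDB Add3=10; issue SUB r1<-Add3 // r0:Add1,r1:Add3,r2:Add2,r3:2,r4:10
cycle 9: stall // r0:Add1,r1:Add3,r2:Add2,r3:2,r4:10
cycle 10: CDB Add1=-22; issue SUB r4<-Add1 // r0:-22,r1:Add3,r2:Add2,r3:2,r4:Add1
cycle 11: CDB Add3=1; issue SUB r2<-Add3 // r0:-22,r1:1,r2:Add3,r3:2,r4:Add1
cycle 12: - // r0:-22,r1:1,r2:Add3,r3:2,r4:Add1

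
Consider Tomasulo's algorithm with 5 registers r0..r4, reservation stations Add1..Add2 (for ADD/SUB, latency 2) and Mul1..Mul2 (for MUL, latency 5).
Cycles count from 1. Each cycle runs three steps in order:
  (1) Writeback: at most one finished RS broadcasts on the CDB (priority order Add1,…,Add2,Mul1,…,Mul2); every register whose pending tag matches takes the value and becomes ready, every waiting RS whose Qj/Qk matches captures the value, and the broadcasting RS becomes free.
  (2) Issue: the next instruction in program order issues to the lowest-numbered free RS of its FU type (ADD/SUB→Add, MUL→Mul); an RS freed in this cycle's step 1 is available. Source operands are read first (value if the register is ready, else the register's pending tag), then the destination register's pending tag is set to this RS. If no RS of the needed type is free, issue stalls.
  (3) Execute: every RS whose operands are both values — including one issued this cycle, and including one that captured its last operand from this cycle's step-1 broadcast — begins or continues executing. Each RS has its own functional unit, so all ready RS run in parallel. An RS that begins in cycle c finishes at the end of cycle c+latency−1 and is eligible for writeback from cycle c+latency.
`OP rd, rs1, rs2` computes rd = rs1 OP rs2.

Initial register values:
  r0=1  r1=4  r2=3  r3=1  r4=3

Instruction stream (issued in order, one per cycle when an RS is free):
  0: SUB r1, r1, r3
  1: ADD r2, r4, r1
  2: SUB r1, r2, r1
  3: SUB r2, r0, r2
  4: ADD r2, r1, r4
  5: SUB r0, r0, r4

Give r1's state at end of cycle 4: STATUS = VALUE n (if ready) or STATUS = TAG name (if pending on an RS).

cycle 1: issue SUB r1<-Add1 // r0:1,r1:Add1,r2:3,r3:1,r4:3
cycle 2: issue ADD r2<-Add2 // r0:1,r1:Add1,r2:Add2,r3:1,r4:3
cycle 3: CDB Add1=3; issue SUB r1<-Add1 // r0:1,r1:Add1,r2:Add2,r3:1,r4:3
cycle 4: stall // r0:1,r1:Add1,r2:Add2,r3:1,r4:3

STATUS = TAG Add1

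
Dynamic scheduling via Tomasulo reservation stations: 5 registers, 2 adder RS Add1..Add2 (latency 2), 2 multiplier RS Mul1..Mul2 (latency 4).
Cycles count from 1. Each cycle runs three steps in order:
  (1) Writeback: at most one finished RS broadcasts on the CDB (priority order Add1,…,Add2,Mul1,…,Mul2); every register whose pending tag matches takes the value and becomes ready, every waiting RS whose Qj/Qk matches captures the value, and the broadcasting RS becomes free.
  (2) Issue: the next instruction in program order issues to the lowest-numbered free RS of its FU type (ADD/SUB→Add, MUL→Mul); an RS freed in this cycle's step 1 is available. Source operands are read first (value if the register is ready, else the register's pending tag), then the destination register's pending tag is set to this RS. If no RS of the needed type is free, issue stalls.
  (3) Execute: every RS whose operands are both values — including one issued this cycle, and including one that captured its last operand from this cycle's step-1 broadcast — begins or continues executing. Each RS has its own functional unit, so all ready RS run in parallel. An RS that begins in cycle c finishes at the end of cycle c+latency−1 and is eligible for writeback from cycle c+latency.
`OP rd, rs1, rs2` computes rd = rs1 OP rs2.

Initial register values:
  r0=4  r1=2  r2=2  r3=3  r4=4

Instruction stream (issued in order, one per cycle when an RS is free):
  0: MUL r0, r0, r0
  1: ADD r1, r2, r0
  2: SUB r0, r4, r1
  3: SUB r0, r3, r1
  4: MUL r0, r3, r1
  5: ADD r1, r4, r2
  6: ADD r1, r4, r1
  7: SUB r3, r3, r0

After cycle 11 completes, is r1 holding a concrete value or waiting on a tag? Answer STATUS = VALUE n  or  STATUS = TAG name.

STATUS = TAG Add2

  c1: issue MUL r0<-Mul1  regs: r0:Mul1,r1:2,r2:2,r3:3,r4:4
  c2: issue ADD r1<-Add1  regs: r0:Mul1,r1:Add1,r2:2,r3:3,r4:4
  c3: issue SUB r0<-Add2  regs: r0:Add2,r1:Add1,r2:2,r3:3,r4:4
  c4: stall  regs: r0:Add2,r1:Add1,r2:2,r3:3,r4:4
  c5: CDB Mul1=16; stall  regs: r0:Add2,r1:Add1,r2:2,r3:3,r4:4
  c6: stall  regs: r0:Add2,r1:Add1,r2:2,r3:3,r4:4
  c7: CDB Add1=18; issue SUB r0<-Add1  regs: r0:Add1,r1:18,r2:2,r3:3,r4:4
  c8: issue MUL r0<-Mul1  regs: r0:Mul1,r1:18,r2:2,r3:3,r4:4
  c9: CDB Add1=-15; issue ADD r1<-Add1  regs: r0:Mul1,r1:Add1,r2:2,r3:3,r4:4
  c10: CDB Add2=-14; issue ADD r1<-Add2  regs: r0:Mul1,r1:Add2,r2:2,r3:3,r4:4
  c11: CDB Add1=6; issue SUB r3<-Add1  regs: r0:Mul1,r1:Add2,r2:2,r3:Add1,r4:4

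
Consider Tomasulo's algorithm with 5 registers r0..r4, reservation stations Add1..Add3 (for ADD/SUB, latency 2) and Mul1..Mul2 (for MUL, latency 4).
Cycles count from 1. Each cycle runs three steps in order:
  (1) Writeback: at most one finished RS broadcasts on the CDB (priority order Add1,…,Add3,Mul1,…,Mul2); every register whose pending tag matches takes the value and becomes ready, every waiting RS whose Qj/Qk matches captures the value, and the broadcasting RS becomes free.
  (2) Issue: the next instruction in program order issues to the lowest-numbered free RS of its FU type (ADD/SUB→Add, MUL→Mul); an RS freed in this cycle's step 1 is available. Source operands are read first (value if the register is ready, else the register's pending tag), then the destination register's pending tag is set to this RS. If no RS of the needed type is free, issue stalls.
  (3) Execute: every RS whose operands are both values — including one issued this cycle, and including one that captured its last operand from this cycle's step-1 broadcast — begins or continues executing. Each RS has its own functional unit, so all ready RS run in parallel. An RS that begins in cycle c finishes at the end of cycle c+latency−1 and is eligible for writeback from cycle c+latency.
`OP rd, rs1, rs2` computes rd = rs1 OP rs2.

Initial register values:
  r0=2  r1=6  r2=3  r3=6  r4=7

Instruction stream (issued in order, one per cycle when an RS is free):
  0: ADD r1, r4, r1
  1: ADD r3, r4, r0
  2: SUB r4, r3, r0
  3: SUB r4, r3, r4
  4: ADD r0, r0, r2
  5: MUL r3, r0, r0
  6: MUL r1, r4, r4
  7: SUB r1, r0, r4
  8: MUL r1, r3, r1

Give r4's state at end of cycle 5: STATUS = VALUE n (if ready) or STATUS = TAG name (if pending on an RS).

STATUS = TAG Add2

cycle 1: issue ADD r1<-Add1 // r0:2,r1:Add1,r2:3,r3:6,r4:7
cycle 2: issue ADD r3<-Add2 // r0:2,r1:Add1,r2:3,r3:Add2,r4:7
cycle 3: CDB Add1=13; issue SUB r4<-Add1 // r0:2,r1:13,r2:3,r3:Add2,r4:Add1
cycle 4: CDB Add2=9; issue SUB r4<-Add2 // r0:2,r1:13,r2:3,r3:9,r4:Add2
cycle 5: issue ADD r0<-Add3 // r0:Add3,r1:13,r2:3,r3:9,r4:Add2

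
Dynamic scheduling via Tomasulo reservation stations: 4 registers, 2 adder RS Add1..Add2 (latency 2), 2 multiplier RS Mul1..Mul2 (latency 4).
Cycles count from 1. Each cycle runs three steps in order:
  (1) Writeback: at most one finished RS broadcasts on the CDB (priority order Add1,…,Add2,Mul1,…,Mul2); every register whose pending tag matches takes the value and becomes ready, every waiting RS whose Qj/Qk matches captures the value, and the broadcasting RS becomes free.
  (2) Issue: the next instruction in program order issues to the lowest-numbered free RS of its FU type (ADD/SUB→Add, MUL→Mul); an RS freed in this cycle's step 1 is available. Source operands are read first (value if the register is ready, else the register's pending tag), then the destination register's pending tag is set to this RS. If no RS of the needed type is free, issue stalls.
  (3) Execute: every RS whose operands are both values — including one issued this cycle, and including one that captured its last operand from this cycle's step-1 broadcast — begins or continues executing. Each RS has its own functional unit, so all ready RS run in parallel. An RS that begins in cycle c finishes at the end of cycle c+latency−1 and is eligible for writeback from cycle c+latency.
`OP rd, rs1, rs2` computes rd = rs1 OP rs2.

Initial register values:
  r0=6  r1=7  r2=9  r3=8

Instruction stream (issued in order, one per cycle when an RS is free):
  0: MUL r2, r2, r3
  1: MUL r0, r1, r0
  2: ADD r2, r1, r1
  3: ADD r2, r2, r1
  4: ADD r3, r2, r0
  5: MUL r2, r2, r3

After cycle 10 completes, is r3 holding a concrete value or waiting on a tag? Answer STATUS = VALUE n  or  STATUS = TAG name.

c1: issue MUL r2<-Mul1 | r0:6,r1:7,r2:Mul1,r3:8
c2: issue MUL r0<-Mul2 | r0:Mul2,r1:7,r2:Mul1,r3:8
c3: issue ADD r2<-Add1 | r0:Mul2,r1:7,r2:Add1,r3:8
c4: issue ADD r2<-Add2 | r0:Mul2,r1:7,r2:Add2,r3:8
c5: CDB Add1=14; issue ADD r3<-Add1 | r0:Mul2,r1:7,r2:Add2,r3:Add1
c6: CDB Mul1=72; issue MUL r2<-Mul1 | r0:Mul2,r1:7,r2:Mul1,r3:Add1
c7: CDB Add2=21 | r0:Mul2,r1:7,r2:Mul1,r3:Add1
c8: CDB Mul2=42 | r0:42,r1:7,r2:Mul1,r3:Add1
c9: - | r0:42,r1:7,r2:Mul1,r3:Add1
c10: CDB Add1=63 | r0:42,r1:7,r2:Mul1,r3:63

STATUS = VALUE 63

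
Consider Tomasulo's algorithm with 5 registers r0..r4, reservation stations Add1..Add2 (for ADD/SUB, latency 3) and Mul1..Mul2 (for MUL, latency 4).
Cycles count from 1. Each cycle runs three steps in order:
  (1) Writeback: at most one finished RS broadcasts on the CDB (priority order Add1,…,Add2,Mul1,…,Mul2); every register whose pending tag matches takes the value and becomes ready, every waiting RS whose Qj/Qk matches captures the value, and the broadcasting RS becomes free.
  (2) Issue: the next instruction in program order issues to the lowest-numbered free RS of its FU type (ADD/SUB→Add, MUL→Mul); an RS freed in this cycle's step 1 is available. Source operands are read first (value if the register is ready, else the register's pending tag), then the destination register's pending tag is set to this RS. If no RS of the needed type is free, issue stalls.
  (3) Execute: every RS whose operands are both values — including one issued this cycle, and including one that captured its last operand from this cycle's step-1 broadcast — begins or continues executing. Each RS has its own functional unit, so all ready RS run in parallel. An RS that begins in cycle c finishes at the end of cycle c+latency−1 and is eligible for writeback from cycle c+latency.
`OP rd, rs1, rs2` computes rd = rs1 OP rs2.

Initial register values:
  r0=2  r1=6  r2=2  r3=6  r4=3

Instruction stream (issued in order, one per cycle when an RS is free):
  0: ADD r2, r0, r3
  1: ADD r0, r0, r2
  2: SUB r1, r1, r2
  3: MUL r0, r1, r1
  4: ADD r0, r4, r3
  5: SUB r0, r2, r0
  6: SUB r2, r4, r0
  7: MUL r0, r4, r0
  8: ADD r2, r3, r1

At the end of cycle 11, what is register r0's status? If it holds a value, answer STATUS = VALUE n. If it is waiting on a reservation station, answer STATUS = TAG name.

STATUS = TAG Mul1

cycle 1: issue ADD r2<-Add1 // r0:2,r1:6,r2:Add1,r3:6,r4:3
cycle 2: issue ADD r0<-Add2 // r0:Add2,r1:6,r2:Add1,r3:6,r4:3
cycle 3: stall // r0:Add2,r1:6,r2:Add1,r3:6,r4:3
cycle 4: CDB Add1=8; issue SUB r1<-Add1 // r0:Add2,r1:Add1,r2:8,r3:6,r4:3
cycle 5: issue MUL r0<-Mul1 // r0:Mul1,r1:Add1,r2:8,r3:6,r4:3
cycle 6: stall // r0:Mul1,r1:Add1,r2:8,r3:6,r4:3
cycle 7: CDB Add1=-2; issue ADD r0<-Add1 // r0:Add1,r1:-2,r2:8,r3:6,r4:3
cycle 8: CDB Add2=10; issue SUB r0<-Add2 // r0:Add2,r1:-2,r2:8,r3:6,r4:3
cycle 9: stall // r0:Add2,r1:-2,r2:8,r3:6,r4:3
cycle 10: CDB Add1=9; issue SUB r2<-Add1 // r0:Add2,r1:-2,r2:Add1,r3:6,r4:3
cycle 11: CDB Mul1=4; issue MUL r0<-Mul1 // r0:Mul1,r1:-2,r2:Add1,r3:6,r4:3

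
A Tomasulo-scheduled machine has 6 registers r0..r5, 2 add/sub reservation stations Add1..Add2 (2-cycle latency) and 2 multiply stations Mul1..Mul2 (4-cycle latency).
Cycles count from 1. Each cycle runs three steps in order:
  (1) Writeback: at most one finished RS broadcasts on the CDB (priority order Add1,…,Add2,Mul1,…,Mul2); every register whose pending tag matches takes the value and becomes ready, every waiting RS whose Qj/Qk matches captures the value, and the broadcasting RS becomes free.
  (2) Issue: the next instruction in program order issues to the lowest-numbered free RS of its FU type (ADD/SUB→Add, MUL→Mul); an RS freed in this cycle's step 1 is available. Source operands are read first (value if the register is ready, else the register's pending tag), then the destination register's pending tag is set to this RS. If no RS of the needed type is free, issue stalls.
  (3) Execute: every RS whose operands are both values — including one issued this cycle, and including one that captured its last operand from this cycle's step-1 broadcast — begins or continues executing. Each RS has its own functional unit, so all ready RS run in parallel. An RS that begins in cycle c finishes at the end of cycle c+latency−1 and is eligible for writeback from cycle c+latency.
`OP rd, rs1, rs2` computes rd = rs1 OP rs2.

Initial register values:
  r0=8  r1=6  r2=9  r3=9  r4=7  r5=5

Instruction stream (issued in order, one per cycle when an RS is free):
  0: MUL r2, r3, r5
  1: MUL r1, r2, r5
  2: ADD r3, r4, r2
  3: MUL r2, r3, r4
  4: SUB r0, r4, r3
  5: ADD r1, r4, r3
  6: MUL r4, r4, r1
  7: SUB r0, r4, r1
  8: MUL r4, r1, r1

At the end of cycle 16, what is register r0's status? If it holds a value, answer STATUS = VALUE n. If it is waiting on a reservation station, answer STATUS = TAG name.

c1: issue MUL r2<-Mul1 | r0:8,r1:6,r2:Mul1,r3:9,r4:7,r5:5
c2: issue MUL r1<-Mul2 | r0:8,r1:Mul2,r2:Mul1,r3:9,r4:7,r5:5
c3: issue ADD r3<-Add1 | r0:8,r1:Mul2,r2:Mul1,r3:Add1,r4:7,r5:5
c4: stall | r0:8,r1:Mul2,r2:Mul1,r3:Add1,r4:7,r5:5
c5: CDB Mul1=45; issue MUL r2<-Mul1 | r0:8,r1:Mul2,r2:Mul1,r3:Add1,r4:7,r5:5
c6: issue SUB r0<-Add2 | r0:Add2,r1:Mul2,r2:Mul1,r3:Add1,r4:7,r5:5
c7: CDB Add1=52; issue ADD r1<-Add1 | r0:Add2,r1:Add1,r2:Mul1,r3:52,r4:7,r5:5
c8: stall | r0:Add2,r1:Add1,r2:Mul1,r3:52,r4:7,r5:5
c9: CDB Add1=59; stall | r0:Add2,r1:59,r2:Mul1,r3:52,r4:7,r5:5
c10: CDB Add2=-45; stall | r0:-45,r1:59,r2:Mul1,r3:52,r4:7,r5:5
c11: CDB Mul1=364; issue MUL r4<-Mul1 | r0:-45,r1:59,r2:364,r3:52,r4:Mul1,r5:5
c12: CDB Mul2=225; issue SUB r0<-Add1 | r0:Add1,r1:59,r2:364,r3:52,r4:Mul1,r5:5
c13: issue MUL r4<-Mul2 | r0:Add1,r1:59,r2:364,r3:52,r4:Mul2,r5:5
c14: - | r0:Add1,r1:59,r2:364,r3:52,r4:Mul2,r5:5
c15: CDB Mul1=413 | r0:Add1,r1:59,r2:364,r3:52,r4:Mul2,r5:5
c16: - | r0:Add1,r1:59,r2:364,r3:52,r4:Mul2,r5:5

STATUS = TAG Add1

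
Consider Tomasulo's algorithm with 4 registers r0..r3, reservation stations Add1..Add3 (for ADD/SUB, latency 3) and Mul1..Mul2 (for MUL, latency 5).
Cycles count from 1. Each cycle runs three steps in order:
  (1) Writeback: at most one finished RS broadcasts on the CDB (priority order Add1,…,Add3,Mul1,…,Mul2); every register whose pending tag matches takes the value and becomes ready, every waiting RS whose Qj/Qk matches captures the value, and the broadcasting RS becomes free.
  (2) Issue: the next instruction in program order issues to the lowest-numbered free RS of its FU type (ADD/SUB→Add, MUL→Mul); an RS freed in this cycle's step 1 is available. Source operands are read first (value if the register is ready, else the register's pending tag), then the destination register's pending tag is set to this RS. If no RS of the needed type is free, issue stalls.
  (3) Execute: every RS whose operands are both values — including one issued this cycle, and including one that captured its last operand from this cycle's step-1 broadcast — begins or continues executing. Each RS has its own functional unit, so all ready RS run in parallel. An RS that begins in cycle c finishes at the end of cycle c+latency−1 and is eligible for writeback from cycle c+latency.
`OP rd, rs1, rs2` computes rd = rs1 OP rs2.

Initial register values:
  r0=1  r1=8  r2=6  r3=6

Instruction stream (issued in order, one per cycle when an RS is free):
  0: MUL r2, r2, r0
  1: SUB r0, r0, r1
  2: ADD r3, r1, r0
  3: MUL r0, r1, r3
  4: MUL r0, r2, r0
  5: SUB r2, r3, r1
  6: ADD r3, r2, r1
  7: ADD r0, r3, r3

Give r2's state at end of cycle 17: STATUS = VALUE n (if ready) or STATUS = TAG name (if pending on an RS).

  c1: issue MUL r2<-Mul1  regs: r0:1,r1:8,r2:Mul1,r3:6
  c2: issue SUB r0<-Add1  regs: r0:Add1,r1:8,r2:Mul1,r3:6
  c3: issue ADD r3<-Add2  regs: r0:Add1,r1:8,r2:Mul1,r3:Add2
  c4: issue MUL r0<-Mul2  regs: r0:Mul2,r1:8,r2:Mul1,r3:Add2
  c5: CDB Add1=-7; stall  regs: r0:Mul2,r1:8,r2:Mul1,r3:Add2
  c6: CDB Mul1=6; issue MUL r0<-Mul1  regs: r0:Mul1,r1:8,r2:6,r3:Add2
  c7: issue SUB r2<-Add1  regs: r0:Mul1,r1:8,r2:Add1,r3:Add2
  c8: CDB Add2=1; issue ADD r3<-Add2  regs: r0:Mul1,r1:8,r2:Add1,r3:Add2
  c9: issue ADD r0<-Add3  regs: r0:Add3,r1:8,r2:Add1,r3:Add2
  c10: -  regs: r0:Add3,r1:8,r2:Add1,r3:Add2
  c11: CDB Add1=-7  regs: r0:Add3,r1:8,r2:-7,r3:Add2
  c12: -  regs: r0:Add3,r1:8,r2:-7,r3:Add2
  c13: CDB Mul2=8  regs: r0:Add3,r1:8,r2:-7,r3:Add2
  c14: CDB Add2=1  regs: r0:Add3,r1:8,r2:-7,r3:1
  c15: -  regs: r0:Add3,r1:8,r2:-7,r3:1
  c16: -  regs: r0:Add3,r1:8,r2:-7,r3:1
  c17: CDB Add3=2  regs: r0:2,r1:8,r2:-7,r3:1

STATUS = VALUE -7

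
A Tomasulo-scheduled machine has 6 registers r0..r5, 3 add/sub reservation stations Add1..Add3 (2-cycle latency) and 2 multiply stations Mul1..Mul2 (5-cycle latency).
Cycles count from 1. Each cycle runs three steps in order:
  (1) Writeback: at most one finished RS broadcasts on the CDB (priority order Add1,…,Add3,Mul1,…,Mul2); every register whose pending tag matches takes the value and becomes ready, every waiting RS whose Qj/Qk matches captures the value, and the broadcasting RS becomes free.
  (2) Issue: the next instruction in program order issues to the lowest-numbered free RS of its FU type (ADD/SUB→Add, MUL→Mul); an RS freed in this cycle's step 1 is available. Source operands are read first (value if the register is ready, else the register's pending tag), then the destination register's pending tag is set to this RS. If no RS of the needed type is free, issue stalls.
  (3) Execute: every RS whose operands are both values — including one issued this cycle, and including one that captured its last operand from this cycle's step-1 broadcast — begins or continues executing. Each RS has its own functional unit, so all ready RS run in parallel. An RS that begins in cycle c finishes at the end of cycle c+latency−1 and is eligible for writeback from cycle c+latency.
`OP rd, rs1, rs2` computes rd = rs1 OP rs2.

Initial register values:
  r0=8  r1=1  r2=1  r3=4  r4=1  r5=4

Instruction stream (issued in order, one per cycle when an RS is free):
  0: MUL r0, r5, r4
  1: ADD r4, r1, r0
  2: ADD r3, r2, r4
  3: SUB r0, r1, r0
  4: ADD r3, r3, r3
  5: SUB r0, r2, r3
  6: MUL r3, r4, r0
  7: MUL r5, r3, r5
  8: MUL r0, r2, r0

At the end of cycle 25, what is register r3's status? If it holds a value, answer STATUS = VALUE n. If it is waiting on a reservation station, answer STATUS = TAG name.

STATUS = VALUE -55

c1: issue MUL r0<-Mul1 | r0:Mul1,r1:1,r2:1,r3:4,r4:1,r5:4
c2: issue ADD r4<-Add1 | r0:Mul1,r1:1,r2:1,r3:4,r4:Add1,r5:4
c3: issue ADD r3<-Add2 | r0:Mul1,r1:1,r2:1,r3:Add2,r4:Add1,r5:4
c4: issue SUB r0<-Add3 | r0:Add3,r1:1,r2:1,r3:Add2,r4:Add1,r5:4
c5: stall | r0:Add3,r1:1,r2:1,r3:Add2,r4:Add1,r5:4
c6: CDB Mul1=4; stall | r0:Add3,r1:1,r2:1,r3:Add2,r4:Add1,r5:4
c7: stall | r0:Add3,r1:1,r2:1,r3:Add2,r4:Add1,r5:4
c8: CDB Add1=5; issue ADD r3<-Add1 | r0:Add3,r1:1,r2:1,r3:Add1,r4:5,r5:4
c9: CDB Add3=-3; issue SUB r0<-Add3 | r0:Add3,r1:1,r2:1,r3:Add1,r4:5,r5:4
c10: CDB Add2=6; issue MUL r3<-Mul1 | r0:Add3,r1:1,r2:1,r3:Mul1,r4:5,r5:4
c11: issue MUL r5<-Mul2 | r0:Add3,r1:1,r2:1,r3:Mul1,r4:5,r5:Mul2
c12: CDB Add1=12; stall | r0:Add3,r1:1,r2:1,r3:Mul1,r4:5,r5:Mul2
c13: stall | r0:Add3,r1:1,r2:1,r3:Mul1,r4:5,r5:Mul2
c14: CDB Add3=-11; stall | r0:-11,r1:1,r2:1,r3:Mul1,r4:5,r5:Mul2
c15: stall | r0:-11,r1:1,r2:1,r3:Mul1,r4:5,r5:Mul2
c16: stall | r0:-11,r1:1,r2:1,r3:Mul1,r4:5,r5:Mul2
c17: stall | r0:-11,r1:1,r2:1,r3:Mul1,r4:5,r5:Mul2
c18: stall | r0:-11,r1:1,r2:1,r3:Mul1,r4:5,r5:Mul2
c19: CDB Mul1=-55; issue MUL r0<-Mul1 | r0:Mul1,r1:1,r2:1,r3:-55,r4:5,r5:Mul2
c20: - | r0:Mul1,r1:1,r2:1,r3:-55,r4:5,r5:Mul2
c21: - | r0:Mul1,r1:1,r2:1,r3:-55,r4:5,r5:Mul2
c22: - | r0:Mul1,r1:1,r2:1,r3:-55,r4:5,r5:Mul2
c23: - | r0:Mul1,r1:1,r2:1,r3:-55,r4:5,r5:Mul2
c24: CDB Mul1=-11 | r0:-11,r1:1,r2:1,r3:-55,r4:5,r5:Mul2
c25: CDB Mul2=-220 | r0:-11,r1:1,r2:1,r3:-55,r4:5,r5:-220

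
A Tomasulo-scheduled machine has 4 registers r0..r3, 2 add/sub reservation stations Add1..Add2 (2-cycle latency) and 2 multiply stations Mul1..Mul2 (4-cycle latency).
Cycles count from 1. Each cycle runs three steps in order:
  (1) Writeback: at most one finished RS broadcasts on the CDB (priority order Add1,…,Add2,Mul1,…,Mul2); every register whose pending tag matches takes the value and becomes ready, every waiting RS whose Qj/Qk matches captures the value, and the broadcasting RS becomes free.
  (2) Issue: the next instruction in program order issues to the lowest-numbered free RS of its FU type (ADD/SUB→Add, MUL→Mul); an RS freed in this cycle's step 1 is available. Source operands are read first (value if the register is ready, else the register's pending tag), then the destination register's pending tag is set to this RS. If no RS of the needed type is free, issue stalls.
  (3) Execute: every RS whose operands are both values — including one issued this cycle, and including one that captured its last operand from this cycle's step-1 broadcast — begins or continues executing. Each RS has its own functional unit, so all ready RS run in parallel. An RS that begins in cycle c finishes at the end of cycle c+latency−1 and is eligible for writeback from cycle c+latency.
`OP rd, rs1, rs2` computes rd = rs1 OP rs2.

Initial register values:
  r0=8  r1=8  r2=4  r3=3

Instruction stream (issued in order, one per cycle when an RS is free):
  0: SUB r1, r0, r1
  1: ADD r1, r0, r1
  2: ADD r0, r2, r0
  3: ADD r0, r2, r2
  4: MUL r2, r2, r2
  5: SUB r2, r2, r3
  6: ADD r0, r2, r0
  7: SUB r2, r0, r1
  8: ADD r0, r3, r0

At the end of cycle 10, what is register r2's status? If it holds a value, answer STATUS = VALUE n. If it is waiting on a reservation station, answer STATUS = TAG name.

c1: issue SUB r1<-Add1 | r0:8,r1:Add1,r2:4,r3:3
c2: issue ADD r1<-Add2 | r0:8,r1:Add2,r2:4,r3:3
c3: CDB Add1=0; issue ADD r0<-Add1 | r0:Add1,r1:Add2,r2:4,r3:3
c4: stall | r0:Add1,r1:Add2,r2:4,r3:3
c5: CDB Add1=12; issue ADD r0<-Add1 | r0:Add1,r1:Add2,r2:4,r3:3
c6: CDB Add2=8; issue MUL r2<-Mul1 | r0:Add1,r1:8,r2:Mul1,r3:3
c7: CDB Add1=8; issue SUB r2<-Add1 | r0:8,r1:8,r2:Add1,r3:3
c8: issue ADD r0<-Add2 | r0:Add2,r1:8,r2:Add1,r3:3
c9: stall | r0:Add2,r1:8,r2:Add1,r3:3
c10: CDB Mul1=16; stall | r0:Add2,r1:8,r2:Add1,r3:3

STATUS = TAG Add1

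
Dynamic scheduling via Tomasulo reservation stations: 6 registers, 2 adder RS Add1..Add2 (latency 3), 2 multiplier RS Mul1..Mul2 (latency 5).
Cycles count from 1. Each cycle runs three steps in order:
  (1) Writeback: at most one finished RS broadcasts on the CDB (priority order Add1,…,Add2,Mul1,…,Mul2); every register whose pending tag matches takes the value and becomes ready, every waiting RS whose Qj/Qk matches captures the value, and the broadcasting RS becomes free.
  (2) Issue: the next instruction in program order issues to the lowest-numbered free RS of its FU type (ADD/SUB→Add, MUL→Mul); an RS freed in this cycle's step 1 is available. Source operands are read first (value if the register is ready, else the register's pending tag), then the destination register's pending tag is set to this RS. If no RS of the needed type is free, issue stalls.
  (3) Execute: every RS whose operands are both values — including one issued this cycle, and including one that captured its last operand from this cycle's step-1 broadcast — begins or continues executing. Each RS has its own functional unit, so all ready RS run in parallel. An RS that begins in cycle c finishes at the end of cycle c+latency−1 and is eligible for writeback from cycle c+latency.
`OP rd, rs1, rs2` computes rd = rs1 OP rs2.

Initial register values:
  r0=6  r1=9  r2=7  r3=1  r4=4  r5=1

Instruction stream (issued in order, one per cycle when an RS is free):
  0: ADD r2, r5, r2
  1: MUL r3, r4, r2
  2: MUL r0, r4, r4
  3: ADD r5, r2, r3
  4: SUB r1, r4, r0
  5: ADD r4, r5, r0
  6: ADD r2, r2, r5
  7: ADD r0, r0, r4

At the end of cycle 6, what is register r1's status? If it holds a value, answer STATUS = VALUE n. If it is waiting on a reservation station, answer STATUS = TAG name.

c1: issue ADD r2<-Add1 | r0:6,r1:9,r2:Add1,r3:1,r4:4,r5:1
c2: issue MUL r3<-Mul1 | r0:6,r1:9,r2:Add1,r3:Mul1,r4:4,r5:1
c3: issue MUL r0<-Mul2 | r0:Mul2,r1:9,r2:Add1,r3:Mul1,r4:4,r5:1
c4: CDB Add1=8; issue ADD r5<-Add1 | r0:Mul2,r1:9,r2:8,r3:Mul1,r4:4,r5:Add1
c5: issue SUB r1<-Add2 | r0:Mul2,r1:Add2,r2:8,r3:Mul1,r4:4,r5:Add1
c6: stall | r0:Mul2,r1:Add2,r2:8,r3:Mul1,r4:4,r5:Add1

STATUS = TAG Add2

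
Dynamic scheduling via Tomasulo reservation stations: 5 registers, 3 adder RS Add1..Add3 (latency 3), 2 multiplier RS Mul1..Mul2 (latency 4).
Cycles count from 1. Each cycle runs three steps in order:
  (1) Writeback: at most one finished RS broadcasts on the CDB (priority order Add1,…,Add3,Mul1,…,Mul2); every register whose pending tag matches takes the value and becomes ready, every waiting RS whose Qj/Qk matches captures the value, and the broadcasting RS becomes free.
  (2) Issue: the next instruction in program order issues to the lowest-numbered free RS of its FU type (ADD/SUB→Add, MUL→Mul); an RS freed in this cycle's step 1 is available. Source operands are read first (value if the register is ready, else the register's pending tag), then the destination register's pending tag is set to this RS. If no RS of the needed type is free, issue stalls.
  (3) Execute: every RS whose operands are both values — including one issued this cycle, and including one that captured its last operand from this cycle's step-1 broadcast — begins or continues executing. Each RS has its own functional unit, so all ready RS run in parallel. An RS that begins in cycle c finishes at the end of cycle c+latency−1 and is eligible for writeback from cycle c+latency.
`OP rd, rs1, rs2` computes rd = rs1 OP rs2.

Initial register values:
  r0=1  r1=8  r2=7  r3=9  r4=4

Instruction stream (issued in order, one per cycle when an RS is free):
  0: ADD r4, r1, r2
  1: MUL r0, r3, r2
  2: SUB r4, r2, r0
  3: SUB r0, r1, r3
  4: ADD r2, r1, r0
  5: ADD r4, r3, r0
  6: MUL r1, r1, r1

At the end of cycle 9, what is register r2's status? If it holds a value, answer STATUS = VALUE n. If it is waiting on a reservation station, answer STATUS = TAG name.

c1: issue ADD r4<-Add1 | r0:1,r1:8,r2:7,r3:9,r4:Add1
c2: issue MUL r0<-Mul1 | r0:Mul1,r1:8,r2:7,r3:9,r4:Add1
c3: issue SUB r4<-Add2 | r0:Mul1,r1:8,r2:7,r3:9,r4:Add2
c4: CDB Add1=15; issue SUB r0<-Add1 | r0:Add1,r1:8,r2:7,r3:9,r4:Add2
c5: issue ADD r2<-Add3 | r0:Add1,r1:8,r2:Add3,r3:9,r4:Add2
c6: CDB Mul1=63; stall | r0:Add1,r1:8,r2:Add3,r3:9,r4:Add2
c7: CDB Add1=-1; issue ADD r4<-Add1 | r0:-1,r1:8,r2:Add3,r3:9,r4:Add1
c8: issue MUL r1<-Mul1 | r0:-1,r1:Mul1,r2:Add3,r3:9,r4:Add1
c9: CDB Add2=-56 | r0:-1,r1:Mul1,r2:Add3,r3:9,r4:Add1

STATUS = TAG Add3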